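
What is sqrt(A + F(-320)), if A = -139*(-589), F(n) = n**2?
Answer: sqrt(184271) ≈ 429.27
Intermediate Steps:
A = 81871
sqrt(A + F(-320)) = sqrt(81871 + (-320)**2) = sqrt(81871 + 102400) = sqrt(184271)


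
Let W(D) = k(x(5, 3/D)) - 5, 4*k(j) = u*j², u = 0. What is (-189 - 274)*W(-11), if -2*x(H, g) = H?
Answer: 2315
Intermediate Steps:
x(H, g) = -H/2
k(j) = 0 (k(j) = (0*j²)/4 = (¼)*0 = 0)
W(D) = -5 (W(D) = 0 - 5 = -5)
(-189 - 274)*W(-11) = (-189 - 274)*(-5) = -463*(-5) = 2315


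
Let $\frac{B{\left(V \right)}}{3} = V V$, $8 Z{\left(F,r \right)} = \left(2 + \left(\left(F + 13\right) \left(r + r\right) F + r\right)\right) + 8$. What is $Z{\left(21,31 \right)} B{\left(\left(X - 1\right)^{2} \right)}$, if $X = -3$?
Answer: $4253664$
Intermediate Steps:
$Z{\left(F,r \right)} = \frac{5}{4} + \frac{r}{8} + \frac{F r \left(13 + F\right)}{4}$ ($Z{\left(F,r \right)} = \frac{\left(2 + \left(\left(F + 13\right) \left(r + r\right) F + r\right)\right) + 8}{8} = \frac{\left(2 + \left(\left(13 + F\right) 2 r F + r\right)\right) + 8}{8} = \frac{\left(2 + \left(2 r \left(13 + F\right) F + r\right)\right) + 8}{8} = \frac{\left(2 + \left(2 F r \left(13 + F\right) + r\right)\right) + 8}{8} = \frac{\left(2 + \left(r + 2 F r \left(13 + F\right)\right)\right) + 8}{8} = \frac{\left(2 + r + 2 F r \left(13 + F\right)\right) + 8}{8} = \frac{10 + r + 2 F r \left(13 + F\right)}{8} = \frac{5}{4} + \frac{r}{8} + \frac{F r \left(13 + F\right)}{4}$)
$B{\left(V \right)} = 3 V^{2}$ ($B{\left(V \right)} = 3 V V = 3 V^{2}$)
$Z{\left(21,31 \right)} B{\left(\left(X - 1\right)^{2} \right)} = \left(\frac{5}{4} + \frac{1}{8} \cdot 31 + \frac{1}{4} \cdot 31 \cdot 21^{2} + \frac{13}{4} \cdot 21 \cdot 31\right) 3 \left(\left(-3 - 1\right)^{2}\right)^{2} = \left(\frac{5}{4} + \frac{31}{8} + \frac{1}{4} \cdot 31 \cdot 441 + \frac{8463}{4}\right) 3 \left(\left(-4\right)^{2}\right)^{2} = \left(\frac{5}{4} + \frac{31}{8} + \frac{13671}{4} + \frac{8463}{4}\right) 3 \cdot 16^{2} = \frac{44309 \cdot 3 \cdot 256}{8} = \frac{44309}{8} \cdot 768 = 4253664$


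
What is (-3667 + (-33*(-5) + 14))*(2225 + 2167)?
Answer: -15319296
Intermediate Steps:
(-3667 + (-33*(-5) + 14))*(2225 + 2167) = (-3667 + (165 + 14))*4392 = (-3667 + 179)*4392 = -3488*4392 = -15319296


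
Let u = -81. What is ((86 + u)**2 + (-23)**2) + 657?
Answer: 1211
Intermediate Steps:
((86 + u)**2 + (-23)**2) + 657 = ((86 - 81)**2 + (-23)**2) + 657 = (5**2 + 529) + 657 = (25 + 529) + 657 = 554 + 657 = 1211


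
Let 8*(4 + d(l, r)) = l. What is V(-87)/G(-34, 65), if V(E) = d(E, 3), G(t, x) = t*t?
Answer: -7/544 ≈ -0.012868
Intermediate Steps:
G(t, x) = t²
d(l, r) = -4 + l/8
V(E) = -4 + E/8
V(-87)/G(-34, 65) = (-4 + (⅛)*(-87))/((-34)²) = (-4 - 87/8)/1156 = -119/8*1/1156 = -7/544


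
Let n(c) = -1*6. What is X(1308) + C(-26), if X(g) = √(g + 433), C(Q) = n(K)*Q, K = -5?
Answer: 156 + √1741 ≈ 197.73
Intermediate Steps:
n(c) = -6
C(Q) = -6*Q
X(g) = √(433 + g)
X(1308) + C(-26) = √(433 + 1308) - 6*(-26) = √1741 + 156 = 156 + √1741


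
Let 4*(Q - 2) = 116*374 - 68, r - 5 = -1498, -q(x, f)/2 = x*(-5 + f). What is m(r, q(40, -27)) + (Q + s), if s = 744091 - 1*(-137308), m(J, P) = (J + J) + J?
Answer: 887751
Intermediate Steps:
q(x, f) = -2*x*(-5 + f)
r = -1493 (r = 5 - 1498 = -1493)
m(J, P) = 3*J (m(J, P) = 2*J + J = 3*J)
Q = 10831 (Q = 2 + (116*374 - 68)/4 = 2 + (43384 - 68)/4 = 2 + (¼)*43316 = 2 + 10829 = 10831)
s = 881399 (s = 744091 + 137308 = 881399)
m(r, q(40, -27)) + (Q + s) = 3*(-1493) + (10831 + 881399) = -4479 + 892230 = 887751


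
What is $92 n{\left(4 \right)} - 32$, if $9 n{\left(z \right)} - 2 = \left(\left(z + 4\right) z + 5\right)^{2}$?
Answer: $\frac{41948}{3} \approx 13983.0$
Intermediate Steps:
$n{\left(z \right)} = \frac{2}{9} + \frac{\left(5 + z \left(4 + z\right)\right)^{2}}{9}$ ($n{\left(z \right)} = \frac{2}{9} + \frac{\left(\left(z + 4\right) z + 5\right)^{2}}{9} = \frac{2}{9} + \frac{\left(\left(4 + z\right) z + 5\right)^{2}}{9} = \frac{2}{9} + \frac{\left(z \left(4 + z\right) + 5\right)^{2}}{9} = \frac{2}{9} + \frac{\left(5 + z \left(4 + z\right)\right)^{2}}{9}$)
$92 n{\left(4 \right)} - 32 = 92 \left(\frac{2}{9} + \frac{\left(5 + 4^{2} + 4 \cdot 4\right)^{2}}{9}\right) - 32 = 92 \left(\frac{2}{9} + \frac{\left(5 + 16 + 16\right)^{2}}{9}\right) - 32 = 92 \left(\frac{2}{9} + \frac{37^{2}}{9}\right) - 32 = 92 \left(\frac{2}{9} + \frac{1}{9} \cdot 1369\right) - 32 = 92 \left(\frac{2}{9} + \frac{1369}{9}\right) - 32 = 92 \cdot \frac{457}{3} - 32 = \frac{42044}{3} - 32 = \frac{41948}{3}$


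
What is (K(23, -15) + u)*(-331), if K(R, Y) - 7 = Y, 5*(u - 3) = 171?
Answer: -48326/5 ≈ -9665.2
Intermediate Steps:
u = 186/5 (u = 3 + (⅕)*171 = 3 + 171/5 = 186/5 ≈ 37.200)
K(R, Y) = 7 + Y
(K(23, -15) + u)*(-331) = ((7 - 15) + 186/5)*(-331) = (-8 + 186/5)*(-331) = (146/5)*(-331) = -48326/5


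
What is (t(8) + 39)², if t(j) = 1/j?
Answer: 97969/64 ≈ 1530.8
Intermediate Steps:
t(j) = 1/j
(t(8) + 39)² = (1/8 + 39)² = (⅛ + 39)² = (313/8)² = 97969/64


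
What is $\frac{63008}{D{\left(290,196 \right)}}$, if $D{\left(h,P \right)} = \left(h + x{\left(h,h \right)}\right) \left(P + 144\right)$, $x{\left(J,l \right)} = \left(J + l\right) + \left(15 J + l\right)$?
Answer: $\frac{7876}{234175} \approx 0.033633$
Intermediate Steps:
$x{\left(J,l \right)} = 2 l + 16 J$ ($x{\left(J,l \right)} = \left(J + l\right) + \left(l + 15 J\right) = 2 l + 16 J$)
$D{\left(h,P \right)} = 19 h \left(144 + P\right)$ ($D{\left(h,P \right)} = \left(h + \left(2 h + 16 h\right)\right) \left(P + 144\right) = \left(h + 18 h\right) \left(144 + P\right) = 19 h \left(144 + P\right)$)
$\frac{63008}{D{\left(290,196 \right)}} = \frac{63008}{19 \cdot 290 \left(144 + 196\right)} = \frac{63008}{19 \cdot 290 \cdot 340} = \frac{63008}{1873400} = 63008 \cdot \frac{1}{1873400} = \frac{7876}{234175}$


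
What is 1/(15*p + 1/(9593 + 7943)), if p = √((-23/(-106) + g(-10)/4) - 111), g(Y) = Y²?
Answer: 929408/314572524134453 - 2306334720*I*√963858/314572524134453 ≈ 2.9545e-9 - 0.0071979*I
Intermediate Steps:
p = I*√963858/106 (p = √((-23/(-106) + (-10)²/4) - 111) = √((-23*(-1/106) + 100*(¼)) - 111) = √((23/106 + 25) - 111) = √(2673/106 - 111) = √(-9093/106) = I*√963858/106 ≈ 9.2619*I)
1/(15*p + 1/(9593 + 7943)) = 1/(15*(I*√963858/106) + 1/(9593 + 7943)) = 1/(15*I*√963858/106 + 1/17536) = 1/(1/17536 + 15*I*√963858/106)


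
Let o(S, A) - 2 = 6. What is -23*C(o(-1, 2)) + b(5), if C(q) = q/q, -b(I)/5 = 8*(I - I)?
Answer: -23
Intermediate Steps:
o(S, A) = 8 (o(S, A) = 2 + 6 = 8)
b(I) = 0 (b(I) = -40*(I - I) = -40*0 = -5*0 = 0)
C(q) = 1
-23*C(o(-1, 2)) + b(5) = -23*1 + 0 = -23 + 0 = -23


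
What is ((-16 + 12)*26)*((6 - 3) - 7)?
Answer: 416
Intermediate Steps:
((-16 + 12)*26)*((6 - 3) - 7) = (-4*26)*(3 - 7) = -104*(-4) = 416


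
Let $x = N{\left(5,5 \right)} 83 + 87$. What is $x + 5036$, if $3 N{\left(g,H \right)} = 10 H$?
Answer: $\frac{19519}{3} \approx 6506.3$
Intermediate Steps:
$N{\left(g,H \right)} = \frac{10 H}{3}$
$x = \frac{4411}{3}$ ($x = \frac{10}{3} \cdot 5 \cdot 83 + 87 = \frac{50}{3} \cdot 83 + 87 = \frac{4150}{3} + 87 = \frac{4411}{3} \approx 1470.3$)
$x + 5036 = \frac{4411}{3} + 5036 = \frac{19519}{3}$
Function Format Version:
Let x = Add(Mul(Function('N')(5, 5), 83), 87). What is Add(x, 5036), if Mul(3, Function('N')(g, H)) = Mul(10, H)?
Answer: Rational(19519, 3) ≈ 6506.3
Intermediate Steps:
Function('N')(g, H) = Mul(Rational(10, 3), H) (Function('N')(g, H) = Mul(Rational(1, 3), Mul(10, H)) = Mul(Rational(10, 3), H))
x = Rational(4411, 3) (x = Add(Mul(Mul(Rational(10, 3), 5), 83), 87) = Add(Mul(Rational(50, 3), 83), 87) = Add(Rational(4150, 3), 87) = Rational(4411, 3) ≈ 1470.3)
Add(x, 5036) = Add(Rational(4411, 3), 5036) = Rational(19519, 3)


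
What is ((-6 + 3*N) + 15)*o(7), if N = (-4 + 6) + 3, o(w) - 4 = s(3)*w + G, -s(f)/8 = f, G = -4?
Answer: -4032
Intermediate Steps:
s(f) = -8*f
o(w) = -24*w (o(w) = 4 + ((-8*3)*w - 4) = 4 + (-24*w - 4) = 4 + (-4 - 24*w) = -24*w)
N = 5 (N = 2 + 3 = 5)
((-6 + 3*N) + 15)*o(7) = ((-6 + 3*5) + 15)*(-24*7) = ((-6 + 15) + 15)*(-168) = (9 + 15)*(-168) = 24*(-168) = -4032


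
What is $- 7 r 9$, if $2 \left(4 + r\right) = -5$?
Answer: $\frac{819}{2} \approx 409.5$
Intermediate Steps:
$r = - \frac{13}{2}$ ($r = -4 + \frac{1}{2} \left(-5\right) = -4 - \frac{5}{2} = - \frac{13}{2} \approx -6.5$)
$- 7 r 9 = \left(-7\right) \left(- \frac{13}{2}\right) 9 = \frac{91}{2} \cdot 9 = \frac{819}{2}$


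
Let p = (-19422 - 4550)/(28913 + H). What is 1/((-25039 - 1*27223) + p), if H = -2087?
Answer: -13413/701002192 ≈ -1.9134e-5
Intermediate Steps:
p = -11986/13413 (p = (-19422 - 4550)/(28913 - 2087) = -23972/26826 = -23972*1/26826 = -11986/13413 ≈ -0.89361)
1/((-25039 - 1*27223) + p) = 1/((-25039 - 1*27223) - 11986/13413) = 1/((-25039 - 27223) - 11986/13413) = 1/(-52262 - 11986/13413) = 1/(-701002192/13413) = -13413/701002192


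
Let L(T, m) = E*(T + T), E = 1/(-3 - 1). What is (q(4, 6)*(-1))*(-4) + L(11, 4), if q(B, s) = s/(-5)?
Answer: -103/10 ≈ -10.300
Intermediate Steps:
q(B, s) = -s/5 (q(B, s) = s*(-⅕) = -s/5)
E = -¼ (E = 1/(-4) = -¼ ≈ -0.25000)
L(T, m) = -T/2 (L(T, m) = -(T + T)/4 = -T/2)
(q(4, 6)*(-1))*(-4) + L(11, 4) = (-⅕*6*(-1))*(-4) - ½*11 = -6/5*(-1)*(-4) - 11/2 = (6/5)*(-4) - 11/2 = -24/5 - 11/2 = -103/10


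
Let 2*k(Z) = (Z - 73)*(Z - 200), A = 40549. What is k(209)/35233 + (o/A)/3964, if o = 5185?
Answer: 98553259537/5663219802988 ≈ 0.017402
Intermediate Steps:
k(Z) = (-200 + Z)*(-73 + Z)/2 (k(Z) = ((Z - 73)*(Z - 200))/2 = ((-73 + Z)*(-200 + Z))/2 = ((-200 + Z)*(-73 + Z))/2 = (-200 + Z)*(-73 + Z)/2)
k(209)/35233 + (o/A)/3964 = (7300 + (½)*209² - 273/2*209)/35233 + (5185/40549)/3964 = (7300 + (½)*43681 - 57057/2)*(1/35233) + (5185*(1/40549))*(1/3964) = (7300 + 43681/2 - 57057/2)*(1/35233) + (5185/40549)*(1/3964) = 612*(1/35233) + 5185/160736236 = 612/35233 + 5185/160736236 = 98553259537/5663219802988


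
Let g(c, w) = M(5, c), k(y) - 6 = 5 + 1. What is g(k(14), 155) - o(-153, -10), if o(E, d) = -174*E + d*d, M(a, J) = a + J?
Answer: -26705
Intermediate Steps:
k(y) = 12 (k(y) = 6 + (5 + 1) = 6 + 6 = 12)
M(a, J) = J + a
g(c, w) = 5 + c (g(c, w) = c + 5 = 5 + c)
o(E, d) = d² - 174*E (o(E, d) = -174*E + d² = d² - 174*E)
g(k(14), 155) - o(-153, -10) = (5 + 12) - ((-10)² - 174*(-153)) = 17 - (100 + 26622) = 17 - 1*26722 = 17 - 26722 = -26705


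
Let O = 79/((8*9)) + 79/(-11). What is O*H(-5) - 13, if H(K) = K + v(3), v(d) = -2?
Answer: 23437/792 ≈ 29.592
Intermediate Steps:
O = -4819/792 (O = 79/72 + 79*(-1/11) = 79*(1/72) - 79/11 = 79/72 - 79/11 = -4819/792 ≈ -6.0846)
H(K) = -2 + K (H(K) = K - 2 = -2 + K)
O*H(-5) - 13 = -4819*(-2 - 5)/792 - 13 = -4819/792*(-7) - 13 = 33733/792 - 13 = 23437/792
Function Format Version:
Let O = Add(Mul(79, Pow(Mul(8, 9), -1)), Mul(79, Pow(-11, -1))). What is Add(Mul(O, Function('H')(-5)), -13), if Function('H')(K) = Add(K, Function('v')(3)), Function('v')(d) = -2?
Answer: Rational(23437, 792) ≈ 29.592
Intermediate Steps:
O = Rational(-4819, 792) (O = Add(Mul(79, Pow(72, -1)), Mul(79, Rational(-1, 11))) = Add(Mul(79, Rational(1, 72)), Rational(-79, 11)) = Add(Rational(79, 72), Rational(-79, 11)) = Rational(-4819, 792) ≈ -6.0846)
Function('H')(K) = Add(-2, K) (Function('H')(K) = Add(K, -2) = Add(-2, K))
Add(Mul(O, Function('H')(-5)), -13) = Add(Mul(Rational(-4819, 792), Add(-2, -5)), -13) = Add(Mul(Rational(-4819, 792), -7), -13) = Add(Rational(33733, 792), -13) = Rational(23437, 792)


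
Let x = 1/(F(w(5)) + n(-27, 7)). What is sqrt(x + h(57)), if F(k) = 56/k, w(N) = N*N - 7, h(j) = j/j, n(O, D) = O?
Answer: sqrt(44290)/215 ≈ 0.97885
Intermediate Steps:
h(j) = 1
w(N) = -7 + N**2 (w(N) = N**2 - 7 = -7 + N**2)
x = -9/215 (x = 1/(56/(-7 + 5**2) - 27) = 1/(56/(-7 + 25) - 27) = 1/(56/18 - 27) = 1/(56*(1/18) - 27) = 1/(28/9 - 27) = 1/(-215/9) = -9/215 ≈ -0.041860)
sqrt(x + h(57)) = sqrt(-9/215 + 1) = sqrt(206/215) = sqrt(44290)/215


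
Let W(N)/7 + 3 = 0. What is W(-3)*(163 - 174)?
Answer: 231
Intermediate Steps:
W(N) = -21 (W(N) = -21 + 7*0 = -21 + 0 = -21)
W(-3)*(163 - 174) = -21*(163 - 174) = -21*(-11) = 231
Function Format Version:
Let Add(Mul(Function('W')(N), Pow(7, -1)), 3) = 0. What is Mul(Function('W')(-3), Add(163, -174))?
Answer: 231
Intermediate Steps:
Function('W')(N) = -21 (Function('W')(N) = Add(-21, Mul(7, 0)) = Add(-21, 0) = -21)
Mul(Function('W')(-3), Add(163, -174)) = Mul(-21, Add(163, -174)) = Mul(-21, -11) = 231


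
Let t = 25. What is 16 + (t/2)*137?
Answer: 3457/2 ≈ 1728.5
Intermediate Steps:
16 + (t/2)*137 = 16 + (25/2)*137 = 16 + 3425/2 = 3457/2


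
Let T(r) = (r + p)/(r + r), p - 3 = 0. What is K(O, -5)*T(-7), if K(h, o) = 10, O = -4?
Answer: 20/7 ≈ 2.8571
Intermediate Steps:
p = 3 (p = 3 + 0 = 3)
T(r) = (3 + r)/(2*r) (T(r) = (r + 3)/(r + r) = (3 + r)/((2*r)) = (3 + r)*(1/(2*r)) = (3 + r)/(2*r))
K(O, -5)*T(-7) = 10*((1/2)*(3 - 7)/(-7)) = 10*((1/2)*(-1/7)*(-4)) = 10*(2/7) = 20/7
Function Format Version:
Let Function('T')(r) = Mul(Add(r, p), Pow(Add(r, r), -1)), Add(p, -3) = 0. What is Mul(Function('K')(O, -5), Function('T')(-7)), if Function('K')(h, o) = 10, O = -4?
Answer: Rational(20, 7) ≈ 2.8571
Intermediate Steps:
p = 3 (p = Add(3, 0) = 3)
Function('T')(r) = Mul(Rational(1, 2), Pow(r, -1), Add(3, r)) (Function('T')(r) = Mul(Add(r, 3), Pow(Add(r, r), -1)) = Mul(Add(3, r), Pow(Mul(2, r), -1)) = Mul(Add(3, r), Mul(Rational(1, 2), Pow(r, -1))) = Mul(Rational(1, 2), Pow(r, -1), Add(3, r)))
Mul(Function('K')(O, -5), Function('T')(-7)) = Mul(10, Mul(Rational(1, 2), Pow(-7, -1), Add(3, -7))) = Mul(10, Mul(Rational(1, 2), Rational(-1, 7), -4)) = Mul(10, Rational(2, 7)) = Rational(20, 7)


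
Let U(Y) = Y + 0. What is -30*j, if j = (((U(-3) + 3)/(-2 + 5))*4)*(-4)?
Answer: 0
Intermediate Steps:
U(Y) = Y
j = 0 (j = (((-3 + 3)/(-2 + 5))*4)*(-4) = ((0/3)*4)*(-4) = ((0*(1/3))*4)*(-4) = (0*4)*(-4) = 0*(-4) = 0)
-30*j = -30*0 = 0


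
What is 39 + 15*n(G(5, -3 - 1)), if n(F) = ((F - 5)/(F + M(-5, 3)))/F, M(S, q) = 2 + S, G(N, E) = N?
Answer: 39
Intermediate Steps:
n(F) = (-5 + F)/(F*(-3 + F)) (n(F) = ((F - 5)/(F + (2 - 5)))/F = ((-5 + F)/(F - 3))/F = ((-5 + F)/(-3 + F))/F = (-5 + F)/(F*(-3 + F)))
39 + 15*n(G(5, -3 - 1)) = 39 + 15*((-5 + 5)/(5*(-3 + 5))) = 39 + 15*((1/5)*0/2) = 39 + 15*((1/5)*(1/2)*0) = 39 + 15*0 = 39 + 0 = 39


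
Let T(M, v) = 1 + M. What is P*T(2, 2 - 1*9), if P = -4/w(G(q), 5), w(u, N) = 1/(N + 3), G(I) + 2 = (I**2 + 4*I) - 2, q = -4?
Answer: -96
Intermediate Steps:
G(I) = -4 + I**2 + 4*I (G(I) = -2 + ((I**2 + 4*I) - 2) = -2 + (-2 + I**2 + 4*I) = -4 + I**2 + 4*I)
w(u, N) = 1/(3 + N)
P = -32 (P = -4/(1/(3 + 5)) = -4/(1/8) = -4/1/8 = -4*8 = -32)
P*T(2, 2 - 1*9) = -32*(1 + 2) = -32*3 = -96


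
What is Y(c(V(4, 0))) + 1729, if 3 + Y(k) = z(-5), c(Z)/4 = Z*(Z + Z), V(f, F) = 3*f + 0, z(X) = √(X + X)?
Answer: 1726 + I*√10 ≈ 1726.0 + 3.1623*I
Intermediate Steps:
z(X) = √2*√X (z(X) = √(2*X) = √2*√X)
V(f, F) = 3*f
c(Z) = 8*Z² (c(Z) = 4*(Z*(Z + Z)) = 4*(Z*(2*Z)) = 4*(2*Z²) = 8*Z²)
Y(k) = -3 + I*√10 (Y(k) = -3 + √2*√(-5) = -3 + √2*(I*√5) = -3 + I*√10)
Y(c(V(4, 0))) + 1729 = (-3 + I*√10) + 1729 = 1726 + I*√10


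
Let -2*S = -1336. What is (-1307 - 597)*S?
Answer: -1271872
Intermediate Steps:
S = 668 (S = -½*(-1336) = 668)
(-1307 - 597)*S = (-1307 - 597)*668 = -1904*668 = -1271872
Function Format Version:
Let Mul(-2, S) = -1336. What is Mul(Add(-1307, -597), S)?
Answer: -1271872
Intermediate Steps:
S = 668 (S = Mul(Rational(-1, 2), -1336) = 668)
Mul(Add(-1307, -597), S) = Mul(Add(-1307, -597), 668) = Mul(-1904, 668) = -1271872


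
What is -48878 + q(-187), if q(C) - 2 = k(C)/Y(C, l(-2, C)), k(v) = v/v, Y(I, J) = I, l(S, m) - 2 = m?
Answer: -9139813/187 ≈ -48876.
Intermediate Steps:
l(S, m) = 2 + m
k(v) = 1
q(C) = 2 + 1/C
-48878 + q(-187) = -48878 + (2 + 1/(-187)) = -48878 + (2 - 1/187) = -48878 + 373/187 = -9139813/187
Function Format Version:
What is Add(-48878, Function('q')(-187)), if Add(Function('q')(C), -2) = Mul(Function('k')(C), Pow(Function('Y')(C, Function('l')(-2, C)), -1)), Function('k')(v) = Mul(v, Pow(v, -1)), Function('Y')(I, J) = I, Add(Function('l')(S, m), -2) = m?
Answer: Rational(-9139813, 187) ≈ -48876.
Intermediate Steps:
Function('l')(S, m) = Add(2, m)
Function('k')(v) = 1
Function('q')(C) = Add(2, Pow(C, -1)) (Function('q')(C) = Add(2, Mul(1, Pow(C, -1))) = Add(2, Pow(C, -1)))
Add(-48878, Function('q')(-187)) = Add(-48878, Add(2, Pow(-187, -1))) = Add(-48878, Add(2, Rational(-1, 187))) = Add(-48878, Rational(373, 187)) = Rational(-9139813, 187)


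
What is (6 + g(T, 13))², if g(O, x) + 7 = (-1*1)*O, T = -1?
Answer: 0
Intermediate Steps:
g(O, x) = -7 - O (g(O, x) = -7 + (-1*1)*O = -7 - O)
(6 + g(T, 13))² = (6 + (-7 - 1*(-1)))² = (6 + (-7 + 1))² = (6 - 6)² = 0² = 0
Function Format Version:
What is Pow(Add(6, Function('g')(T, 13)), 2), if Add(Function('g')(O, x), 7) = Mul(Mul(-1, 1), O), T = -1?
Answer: 0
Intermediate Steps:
Function('g')(O, x) = Add(-7, Mul(-1, O)) (Function('g')(O, x) = Add(-7, Mul(Mul(-1, 1), O)) = Add(-7, Mul(-1, O)))
Pow(Add(6, Function('g')(T, 13)), 2) = Pow(Add(6, Add(-7, Mul(-1, -1))), 2) = Pow(Add(6, Add(-7, 1)), 2) = Pow(Add(6, -6), 2) = Pow(0, 2) = 0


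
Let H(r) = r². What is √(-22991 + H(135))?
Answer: I*√4766 ≈ 69.036*I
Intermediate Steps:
√(-22991 + H(135)) = √(-22991 + 135²) = √(-22991 + 18225) = √(-4766) = I*√4766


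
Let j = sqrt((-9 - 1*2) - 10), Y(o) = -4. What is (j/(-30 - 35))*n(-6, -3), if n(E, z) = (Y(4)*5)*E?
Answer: -24*I*sqrt(21)/13 ≈ -8.4601*I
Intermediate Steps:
n(E, z) = -20*E (n(E, z) = (-4*5)*E = -20*E)
j = I*sqrt(21) (j = sqrt((-9 - 2) - 10) = sqrt(-11 - 10) = sqrt(-21) = I*sqrt(21) ≈ 4.5826*I)
(j/(-30 - 35))*n(-6, -3) = ((I*sqrt(21))/(-30 - 35))*(-20*(-6)) = ((I*sqrt(21))/(-65))*120 = -I*sqrt(21)/65*120 = -24*I*sqrt(21)/13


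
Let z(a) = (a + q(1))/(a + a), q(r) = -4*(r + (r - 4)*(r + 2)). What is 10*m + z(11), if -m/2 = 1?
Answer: -397/22 ≈ -18.045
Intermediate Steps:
q(r) = -4*r - 4*(-4 + r)*(2 + r) (q(r) = -4*(r + (-4 + r)*(2 + r)) = -4*r - 4*(-4 + r)*(2 + r))
m = -2 (m = -2*1 = -2)
z(a) = (32 + a)/(2*a) (z(a) = (a + (32 - 4*1**2 + 4*1))/(a + a) = (a + (32 - 4*1 + 4))/((2*a)) = (a + (32 - 4 + 4))*(1/(2*a)) = (a + 32)*(1/(2*a)) = (32 + a)*(1/(2*a)) = (32 + a)/(2*a))
10*m + z(11) = 10*(-2) + (1/2)*(32 + 11)/11 = -20 + (1/2)*(1/11)*43 = -20 + 43/22 = -397/22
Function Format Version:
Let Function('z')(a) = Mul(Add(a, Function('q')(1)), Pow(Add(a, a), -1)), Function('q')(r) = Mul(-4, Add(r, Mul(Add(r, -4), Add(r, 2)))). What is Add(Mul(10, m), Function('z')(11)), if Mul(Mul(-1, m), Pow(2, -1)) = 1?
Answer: Rational(-397, 22) ≈ -18.045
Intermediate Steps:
Function('q')(r) = Add(Mul(-4, r), Mul(-4, Add(-4, r), Add(2, r))) (Function('q')(r) = Mul(-4, Add(r, Mul(Add(-4, r), Add(2, r)))) = Add(Mul(-4, r), Mul(-4, Add(-4, r), Add(2, r))))
m = -2 (m = Mul(-2, 1) = -2)
Function('z')(a) = Mul(Rational(1, 2), Pow(a, -1), Add(32, a)) (Function('z')(a) = Mul(Add(a, Add(32, Mul(-4, Pow(1, 2)), Mul(4, 1))), Pow(Add(a, a), -1)) = Mul(Add(a, Add(32, Mul(-4, 1), 4)), Pow(Mul(2, a), -1)) = Mul(Add(a, Add(32, -4, 4)), Mul(Rational(1, 2), Pow(a, -1))) = Mul(Add(a, 32), Mul(Rational(1, 2), Pow(a, -1))) = Mul(Add(32, a), Mul(Rational(1, 2), Pow(a, -1))) = Mul(Rational(1, 2), Pow(a, -1), Add(32, a)))
Add(Mul(10, m), Function('z')(11)) = Add(Mul(10, -2), Mul(Rational(1, 2), Pow(11, -1), Add(32, 11))) = Add(-20, Mul(Rational(1, 2), Rational(1, 11), 43)) = Add(-20, Rational(43, 22)) = Rational(-397, 22)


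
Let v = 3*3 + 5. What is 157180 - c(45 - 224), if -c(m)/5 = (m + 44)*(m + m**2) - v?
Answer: -21349740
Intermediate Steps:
v = 14 (v = 9 + 5 = 14)
c(m) = 70 - 5*(44 + m)*(m + m**2) (c(m) = -5*((m + 44)*(m + m**2) - 1*14) = -5*((44 + m)*(m + m**2) - 14) = -5*(-14 + (44 + m)*(m + m**2)) = 70 - 5*(44 + m)*(m + m**2))
157180 - c(45 - 224) = 157180 - (70 - 225*(45 - 224)**2 - 220*(45 - 224) - 5*(45 - 224)**3) = 157180 - (70 - 225*(-179)**2 - 220*(-179) - 5*(-179)**3) = 157180 - (70 - 225*32041 + 39380 - 5*(-5735339)) = 157180 - (70 - 7209225 + 39380 + 28676695) = 157180 - 1*21506920 = 157180 - 21506920 = -21349740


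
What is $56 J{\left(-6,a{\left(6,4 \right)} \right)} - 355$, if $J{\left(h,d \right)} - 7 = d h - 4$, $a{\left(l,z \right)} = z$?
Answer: $-1531$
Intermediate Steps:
$J{\left(h,d \right)} = 3 + d h$ ($J{\left(h,d \right)} = 7 + \left(d h - 4\right) = 7 + \left(-4 + d h\right) = 3 + d h$)
$56 J{\left(-6,a{\left(6,4 \right)} \right)} - 355 = 56 \left(3 + 4 \left(-6\right)\right) - 355 = 56 \left(3 - 24\right) - 355 = 56 \left(-21\right) - 355 = -1176 - 355 = -1531$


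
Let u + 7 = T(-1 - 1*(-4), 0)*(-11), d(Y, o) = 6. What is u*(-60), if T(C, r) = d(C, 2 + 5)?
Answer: 4380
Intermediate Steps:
T(C, r) = 6
u = -73 (u = -7 + 6*(-11) = -7 - 66 = -73)
u*(-60) = -73*(-60) = 4380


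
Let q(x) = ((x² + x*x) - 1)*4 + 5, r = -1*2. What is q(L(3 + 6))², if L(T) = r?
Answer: 1089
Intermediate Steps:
r = -2
L(T) = -2
q(x) = 1 + 8*x² (q(x) = ((x² + x²) - 1)*4 + 5 = (2*x² - 1)*4 + 5 = (-1 + 2*x²)*4 + 5 = (-4 + 8*x²) + 5 = 1 + 8*x²)
q(L(3 + 6))² = (1 + 8*(-2)²)² = (1 + 8*4)² = (1 + 32)² = 33² = 1089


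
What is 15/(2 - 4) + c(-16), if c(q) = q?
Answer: -47/2 ≈ -23.500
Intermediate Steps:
15/(2 - 4) + c(-16) = 15/(2 - 4) - 16 = 15/(-2) - 16 = -½*15 - 16 = -15/2 - 16 = -47/2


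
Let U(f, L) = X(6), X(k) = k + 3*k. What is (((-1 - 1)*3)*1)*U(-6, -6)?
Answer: -144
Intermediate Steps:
X(k) = 4*k
U(f, L) = 24 (U(f, L) = 4*6 = 24)
(((-1 - 1)*3)*1)*U(-6, -6) = (((-1 - 1)*3)*1)*24 = (-2*3*1)*24 = -6*1*24 = -6*24 = -144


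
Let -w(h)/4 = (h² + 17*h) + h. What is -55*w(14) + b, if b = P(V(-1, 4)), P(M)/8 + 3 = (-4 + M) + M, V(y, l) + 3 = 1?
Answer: 98472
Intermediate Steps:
w(h) = -72*h - 4*h² (w(h) = -4*((h² + 17*h) + h) = -4*(h² + 18*h) = -72*h - 4*h²)
V(y, l) = -2 (V(y, l) = -3 + 1 = -2)
P(M) = -56 + 16*M (P(M) = -24 + 8*((-4 + M) + M) = -24 + 8*(-4 + 2*M) = -24 + (-32 + 16*M) = -56 + 16*M)
b = -88 (b = -56 + 16*(-2) = -56 - 32 = -88)
-55*w(14) + b = -(-220)*14*(18 + 14) - 88 = -(-220)*14*32 - 88 = -55*(-1792) - 88 = 98560 - 88 = 98472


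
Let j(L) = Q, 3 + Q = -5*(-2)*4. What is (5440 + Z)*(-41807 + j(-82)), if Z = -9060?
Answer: 151207400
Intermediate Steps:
Q = 37 (Q = -3 - 5*(-2)*4 = -3 + 10*4 = -3 + 40 = 37)
j(L) = 37
(5440 + Z)*(-41807 + j(-82)) = (5440 - 9060)*(-41807 + 37) = -3620*(-41770) = 151207400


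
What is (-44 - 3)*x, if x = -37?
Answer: 1739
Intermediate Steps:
(-44 - 3)*x = (-44 - 3)*(-37) = -47*(-37) = 1739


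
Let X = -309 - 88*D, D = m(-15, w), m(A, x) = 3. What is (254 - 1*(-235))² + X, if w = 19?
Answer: 238548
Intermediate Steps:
D = 3
X = -573 (X = -309 - 88*3 = -309 - 264 = -573)
(254 - 1*(-235))² + X = (254 - 1*(-235))² - 573 = (254 + 235)² - 573 = 489² - 573 = 239121 - 573 = 238548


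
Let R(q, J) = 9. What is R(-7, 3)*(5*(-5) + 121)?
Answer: 864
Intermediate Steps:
R(-7, 3)*(5*(-5) + 121) = 9*(5*(-5) + 121) = 9*(-25 + 121) = 9*96 = 864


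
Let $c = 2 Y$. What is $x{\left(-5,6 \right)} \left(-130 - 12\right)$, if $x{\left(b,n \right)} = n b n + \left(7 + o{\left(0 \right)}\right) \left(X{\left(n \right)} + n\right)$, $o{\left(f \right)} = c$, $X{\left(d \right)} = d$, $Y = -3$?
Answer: $23856$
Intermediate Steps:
$c = -6$ ($c = 2 \left(-3\right) = -6$)
$o{\left(f \right)} = -6$
$x{\left(b,n \right)} = 2 n + b n^{2}$ ($x{\left(b,n \right)} = n b n + \left(7 - 6\right) \left(n + n\right) = b n n + 1 \cdot 2 n = b n^{2} + 2 n = 2 n + b n^{2}$)
$x{\left(-5,6 \right)} \left(-130 - 12\right) = 6 \left(2 - 30\right) \left(-130 - 12\right) = 6 \left(2 - 30\right) \left(-142\right) = 6 \left(-28\right) \left(-142\right) = \left(-168\right) \left(-142\right) = 23856$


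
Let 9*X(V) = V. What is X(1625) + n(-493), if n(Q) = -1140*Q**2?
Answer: -2493681115/9 ≈ -2.7708e+8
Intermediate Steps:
X(V) = V/9
X(1625) + n(-493) = (1/9)*1625 - 1140*(-493)**2 = 1625/9 - 1140*243049 = 1625/9 - 277075860 = -2493681115/9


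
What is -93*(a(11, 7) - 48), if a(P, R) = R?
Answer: 3813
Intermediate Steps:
-93*(a(11, 7) - 48) = -93*(7 - 48) = -93*(-41) = 3813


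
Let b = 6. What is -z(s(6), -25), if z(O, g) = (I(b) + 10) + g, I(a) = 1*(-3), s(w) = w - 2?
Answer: 18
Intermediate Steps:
s(w) = -2 + w
I(a) = -3
z(O, g) = 7 + g (z(O, g) = (-3 + 10) + g = 7 + g)
-z(s(6), -25) = -(7 - 25) = -1*(-18) = 18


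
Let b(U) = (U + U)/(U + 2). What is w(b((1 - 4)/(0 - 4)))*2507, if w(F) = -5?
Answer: -12535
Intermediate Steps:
b(U) = 2*U/(2 + U) (b(U) = (2*U)/(2 + U) = 2*U/(2 + U))
w(b((1 - 4)/(0 - 4)))*2507 = -5*2507 = -12535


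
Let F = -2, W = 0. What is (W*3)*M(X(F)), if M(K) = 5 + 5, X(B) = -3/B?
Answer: 0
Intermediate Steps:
M(K) = 10
(W*3)*M(X(F)) = (0*3)*10 = 0*10 = 0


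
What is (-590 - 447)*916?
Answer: -949892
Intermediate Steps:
(-590 - 447)*916 = -1037*916 = -949892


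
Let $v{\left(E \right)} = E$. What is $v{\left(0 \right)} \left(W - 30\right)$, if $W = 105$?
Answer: $0$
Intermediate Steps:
$v{\left(0 \right)} \left(W - 30\right) = 0 \left(105 - 30\right) = 0 \cdot 75 = 0$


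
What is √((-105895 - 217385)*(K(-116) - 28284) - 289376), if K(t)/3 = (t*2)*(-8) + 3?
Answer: 4*√458776849 ≈ 85676.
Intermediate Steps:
K(t) = 9 - 48*t (K(t) = 3*((t*2)*(-8) + 3) = 3*((2*t)*(-8) + 3) = 3*(-16*t + 3) = 3*(3 - 16*t) = 9 - 48*t)
√((-105895 - 217385)*(K(-116) - 28284) - 289376) = √((-105895 - 217385)*((9 - 48*(-116)) - 28284) - 289376) = √(-323280*((9 + 5568) - 28284) - 289376) = √(-323280*(5577 - 28284) - 289376) = √(-323280*(-22707) - 289376) = √(7340718960 - 289376) = √7340429584 = 4*√458776849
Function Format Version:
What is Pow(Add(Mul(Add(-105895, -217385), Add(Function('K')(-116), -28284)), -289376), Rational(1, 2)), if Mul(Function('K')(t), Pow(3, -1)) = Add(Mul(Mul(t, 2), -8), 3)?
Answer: Mul(4, Pow(458776849, Rational(1, 2))) ≈ 85676.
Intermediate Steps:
Function('K')(t) = Add(9, Mul(-48, t)) (Function('K')(t) = Mul(3, Add(Mul(Mul(t, 2), -8), 3)) = Mul(3, Add(Mul(Mul(2, t), -8), 3)) = Mul(3, Add(Mul(-16, t), 3)) = Mul(3, Add(3, Mul(-16, t))) = Add(9, Mul(-48, t)))
Pow(Add(Mul(Add(-105895, -217385), Add(Function('K')(-116), -28284)), -289376), Rational(1, 2)) = Pow(Add(Mul(Add(-105895, -217385), Add(Add(9, Mul(-48, -116)), -28284)), -289376), Rational(1, 2)) = Pow(Add(Mul(-323280, Add(Add(9, 5568), -28284)), -289376), Rational(1, 2)) = Pow(Add(Mul(-323280, Add(5577, -28284)), -289376), Rational(1, 2)) = Pow(Add(Mul(-323280, -22707), -289376), Rational(1, 2)) = Pow(Add(7340718960, -289376), Rational(1, 2)) = Pow(7340429584, Rational(1, 2)) = Mul(4, Pow(458776849, Rational(1, 2)))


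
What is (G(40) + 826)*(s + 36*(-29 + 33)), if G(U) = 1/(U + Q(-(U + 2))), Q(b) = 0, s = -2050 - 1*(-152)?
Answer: -28976957/20 ≈ -1.4488e+6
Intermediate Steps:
s = -1898 (s = -2050 + 152 = -1898)
G(U) = 1/U (G(U) = 1/(U + 0) = 1/U)
(G(40) + 826)*(s + 36*(-29 + 33)) = (1/40 + 826)*(-1898 + 36*(-29 + 33)) = (1/40 + 826)*(-1898 + 36*4) = 33041*(-1898 + 144)/40 = (33041/40)*(-1754) = -28976957/20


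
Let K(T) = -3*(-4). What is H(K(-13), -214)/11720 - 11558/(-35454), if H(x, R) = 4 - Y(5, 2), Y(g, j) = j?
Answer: 33882667/103880220 ≈ 0.32617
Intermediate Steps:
K(T) = 12
H(x, R) = 2 (H(x, R) = 4 - 1*2 = 4 - 2 = 2)
H(K(-13), -214)/11720 - 11558/(-35454) = 2/11720 - 11558/(-35454) = 2*(1/11720) - 11558*(-1/35454) = 1/5860 + 5779/17727 = 33882667/103880220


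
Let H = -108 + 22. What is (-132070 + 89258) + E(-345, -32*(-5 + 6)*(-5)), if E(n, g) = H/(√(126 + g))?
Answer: -42812 - 43*√286/143 ≈ -42817.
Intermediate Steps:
H = -86
E(n, g) = -86/√(126 + g)
(-132070 + 89258) + E(-345, -32*(-5 + 6)*(-5)) = (-132070 + 89258) - 86/√(126 - 32*(-5 + 6)*(-5)) = -42812 - 86/√(126 - 32*(-5)) = -42812 - 86/√(126 + 160) = -42812 - 43*√286/143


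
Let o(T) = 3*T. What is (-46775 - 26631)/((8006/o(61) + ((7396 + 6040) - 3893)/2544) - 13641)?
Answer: 11391436704/2109493733 ≈ 5.4001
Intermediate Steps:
(-46775 - 26631)/((8006/o(61) + ((7396 + 6040) - 3893)/2544) - 13641) = (-46775 - 26631)/((8006/((3*61)) + ((7396 + 6040) - 3893)/2544) - 13641) = -73406/((8006/183 + (13436 - 3893)*(1/2544)) - 13641) = -73406/((8006*(1/183) + 9543*(1/2544)) - 13641) = -73406/((8006/183 + 3181/848) - 13641) = -73406/(7371211/155184 - 13641) = -73406/(-2109493733/155184) = -73406*(-155184/2109493733) = 11391436704/2109493733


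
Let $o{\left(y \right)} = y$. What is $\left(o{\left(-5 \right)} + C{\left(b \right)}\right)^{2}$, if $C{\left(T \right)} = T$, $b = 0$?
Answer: $25$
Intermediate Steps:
$\left(o{\left(-5 \right)} + C{\left(b \right)}\right)^{2} = \left(-5 + 0\right)^{2} = \left(-5\right)^{2} = 25$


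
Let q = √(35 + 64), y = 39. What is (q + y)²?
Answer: 1620 + 234*√11 ≈ 2396.1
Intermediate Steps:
q = 3*√11 (q = √99 = 3*√11 ≈ 9.9499)
(q + y)² = (3*√11 + 39)² = (39 + 3*√11)²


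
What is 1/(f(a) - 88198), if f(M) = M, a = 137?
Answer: -1/88061 ≈ -1.1356e-5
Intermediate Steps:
1/(f(a) - 88198) = 1/(137 - 88198) = 1/(-88061) = -1/88061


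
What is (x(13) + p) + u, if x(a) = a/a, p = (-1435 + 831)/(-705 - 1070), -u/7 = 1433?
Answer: -17802646/1775 ≈ -10030.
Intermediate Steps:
u = -10031 (u = -7*1433 = -10031)
p = 604/1775 (p = -604/(-1775) = -604*(-1/1775) = 604/1775 ≈ 0.34028)
x(a) = 1
(x(13) + p) + u = (1 + 604/1775) - 10031 = 2379/1775 - 10031 = -17802646/1775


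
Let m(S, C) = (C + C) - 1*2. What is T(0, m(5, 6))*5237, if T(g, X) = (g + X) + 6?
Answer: 83792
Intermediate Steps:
m(S, C) = -2 + 2*C (m(S, C) = 2*C - 2 = -2 + 2*C)
T(g, X) = 6 + X + g (T(g, X) = (X + g) + 6 = 6 + X + g)
T(0, m(5, 6))*5237 = (6 + (-2 + 2*6) + 0)*5237 = (6 + (-2 + 12) + 0)*5237 = (6 + 10 + 0)*5237 = 16*5237 = 83792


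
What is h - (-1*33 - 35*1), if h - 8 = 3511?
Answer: 3587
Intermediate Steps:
h = 3519 (h = 8 + 3511 = 3519)
h - (-1*33 - 35*1) = 3519 - (-1*33 - 35*1) = 3519 - (-33 - 35) = 3519 - 1*(-68) = 3519 + 68 = 3587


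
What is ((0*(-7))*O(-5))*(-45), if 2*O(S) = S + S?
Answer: 0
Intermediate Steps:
O(S) = S (O(S) = (S + S)/2 = (2*S)/2 = S)
((0*(-7))*O(-5))*(-45) = ((0*(-7))*(-5))*(-45) = (0*(-5))*(-45) = 0*(-45) = 0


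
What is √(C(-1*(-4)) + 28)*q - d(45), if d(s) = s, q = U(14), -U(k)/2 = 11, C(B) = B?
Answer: -45 - 88*√2 ≈ -169.45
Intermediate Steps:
U(k) = -22 (U(k) = -2*11 = -22)
q = -22
√(C(-1*(-4)) + 28)*q - d(45) = √(-1*(-4) + 28)*(-22) - 1*45 = √(4 + 28)*(-22) - 45 = √32*(-22) - 45 = (4*√2)*(-22) - 45 = -88*√2 - 45 = -45 - 88*√2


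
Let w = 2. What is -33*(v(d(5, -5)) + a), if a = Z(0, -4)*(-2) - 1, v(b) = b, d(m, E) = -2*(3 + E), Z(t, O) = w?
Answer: 33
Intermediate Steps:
Z(t, O) = 2
d(m, E) = -6 - 2*E
a = -5 (a = 2*(-2) - 1 = -4 - 1 = -5)
-33*(v(d(5, -5)) + a) = -33*((-6 - 2*(-5)) - 5) = -33*((-6 + 10) - 5) = -33*(4 - 5) = -33*(-1) = 33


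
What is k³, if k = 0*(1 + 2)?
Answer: 0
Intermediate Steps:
k = 0 (k = 0*3 = 0)
k³ = 0³ = 0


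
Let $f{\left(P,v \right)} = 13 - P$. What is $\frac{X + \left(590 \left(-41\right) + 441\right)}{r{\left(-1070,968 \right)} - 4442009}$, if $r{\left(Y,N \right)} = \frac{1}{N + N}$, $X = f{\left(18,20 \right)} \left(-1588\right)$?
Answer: $\frac{30606224}{8599729423} \approx 0.003559$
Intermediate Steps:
$X = 7940$ ($X = \left(13 - 18\right) \left(-1588\right) = \left(-5\right) \left(-1588\right) = 7940$)
$r{\left(Y,N \right)} = \frac{1}{2 N}$
$\frac{X + \left(590 \left(-41\right) + 441\right)}{r{\left(-1070,968 \right)} - 4442009} = \frac{7940 + \left(590 \left(-41\right) + 441\right)}{\frac{1}{2 \cdot 968} - 4442009} = \frac{7940 + \left(-24190 + 441\right)}{\frac{1}{2} \cdot \frac{1}{968} - 4442009} = \frac{7940 - 23749}{\frac{1}{1936} - 4442009} = - \frac{15809}{- \frac{8599729423}{1936}} = \left(-15809\right) \left(- \frac{1936}{8599729423}\right) = \frac{30606224}{8599729423}$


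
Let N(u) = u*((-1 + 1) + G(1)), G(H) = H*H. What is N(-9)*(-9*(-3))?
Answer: -243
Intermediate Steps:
G(H) = H²
N(u) = u (N(u) = u*((-1 + 1) + 1²) = u*(0 + 1) = u*1 = u)
N(-9)*(-9*(-3)) = -(-81)*(-3) = -9*27 = -243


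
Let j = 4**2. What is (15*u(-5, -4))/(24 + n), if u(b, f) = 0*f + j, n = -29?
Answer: -48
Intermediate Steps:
j = 16
u(b, f) = 16 (u(b, f) = 0*f + 16 = 0 + 16 = 16)
(15*u(-5, -4))/(24 + n) = (15*16)/(24 - 29) = 240/(-5) = 240*(-1/5) = -48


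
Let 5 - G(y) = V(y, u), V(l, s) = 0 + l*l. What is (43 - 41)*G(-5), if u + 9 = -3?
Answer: -40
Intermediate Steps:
u = -12 (u = -9 - 3 = -12)
V(l, s) = l² (V(l, s) = 0 + l² = l²)
G(y) = 5 - y²
(43 - 41)*G(-5) = (43 - 41)*(5 - 1*(-5)²) = 2*(5 - 1*25) = 2*(5 - 25) = 2*(-20) = -40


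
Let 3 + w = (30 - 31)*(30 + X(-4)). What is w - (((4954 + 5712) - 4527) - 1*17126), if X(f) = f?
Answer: 10958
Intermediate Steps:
w = -29 (w = -3 + (30 - 31)*(30 - 4) = -3 - 1*26 = -3 - 26 = -29)
w - (((4954 + 5712) - 4527) - 1*17126) = -29 - (((4954 + 5712) - 4527) - 1*17126) = -29 - ((10666 - 4527) - 17126) = -29 - (6139 - 17126) = -29 - 1*(-10987) = -29 + 10987 = 10958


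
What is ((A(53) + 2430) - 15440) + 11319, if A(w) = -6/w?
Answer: -89629/53 ≈ -1691.1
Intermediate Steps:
((A(53) + 2430) - 15440) + 11319 = ((-6/53 + 2430) - 15440) + 11319 = (128784/53 - 15440) + 11319 = -689536/53 + 11319 = -89629/53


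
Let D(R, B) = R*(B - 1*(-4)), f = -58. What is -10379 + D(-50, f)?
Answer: -7679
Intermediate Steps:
D(R, B) = R*(4 + B) (D(R, B) = R*(B + 4) = R*(4 + B))
-10379 + D(-50, f) = -10379 - 50*(4 - 58) = -10379 - 50*(-54) = -10379 + 2700 = -7679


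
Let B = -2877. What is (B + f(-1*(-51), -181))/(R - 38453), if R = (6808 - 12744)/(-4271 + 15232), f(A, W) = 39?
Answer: 10369106/140496423 ≈ 0.073803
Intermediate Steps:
R = -5936/10961 ≈ -0.54156
(B + f(-1*(-51), -181))/(R - 38453) = (-2877 + 39)/(-5936/10961 - 38453) = -2838/(-421489269/10961) = -2838*(-10961/421489269) = 10369106/140496423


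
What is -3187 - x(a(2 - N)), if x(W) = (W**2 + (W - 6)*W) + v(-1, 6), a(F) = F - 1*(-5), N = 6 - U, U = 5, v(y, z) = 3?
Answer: -3226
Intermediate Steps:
N = 1 (N = 6 - 1*5 = 6 - 5 = 1)
a(F) = 5 + F (a(F) = F + 5 = 5 + F)
x(W) = 3 + W**2 + W*(-6 + W) (x(W) = (W**2 + (W - 6)*W) + 3 = (W**2 + (-6 + W)*W) + 3 = (W**2 + W*(-6 + W)) + 3 = 3 + W**2 + W*(-6 + W))
-3187 - x(a(2 - N)) = -3187 - (3 - 6*(5 + (2 - 1*1)) + 2*(5 + (2 - 1*1))**2) = -3187 - (3 - 6*(5 + (2 - 1)) + 2*(5 + (2 - 1))**2) = -3187 - (3 - 6*(5 + 1) + 2*(5 + 1)**2) = -3187 - (3 - 6*6 + 2*6**2) = -3187 - (3 - 36 + 2*36) = -3187 - (3 - 36 + 72) = -3187 - 1*39 = -3187 - 39 = -3226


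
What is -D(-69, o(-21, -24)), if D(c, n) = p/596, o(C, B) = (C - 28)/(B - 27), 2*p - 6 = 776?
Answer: -391/596 ≈ -0.65604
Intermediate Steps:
p = 391 (p = 3 + (1/2)*776 = 3 + 388 = 391)
o(C, B) = (-28 + C)/(-27 + B)
D(c, n) = 391/596
-D(-69, o(-21, -24)) = -1*391/596 = -391/596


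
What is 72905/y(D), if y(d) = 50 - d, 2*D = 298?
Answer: -72905/99 ≈ -736.41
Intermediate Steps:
D = 149 (D = (1/2)*298 = 149)
72905/y(D) = 72905/(50 - 1*149) = 72905/(50 - 149) = 72905/(-99) = 72905*(-1/99) = -72905/99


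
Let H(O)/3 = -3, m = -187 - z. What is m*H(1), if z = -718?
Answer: -4779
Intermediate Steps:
m = 531 (m = -187 - 1*(-718) = -187 + 718 = 531)
H(O) = -9 (H(O) = 3*(-3) = -9)
m*H(1) = 531*(-9) = -4779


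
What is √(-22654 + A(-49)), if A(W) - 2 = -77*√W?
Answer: √(-22652 - 539*I) ≈ 1.79 - 150.52*I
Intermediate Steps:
A(W) = 2 - 77*√W
√(-22654 + A(-49)) = √(-22654 + (2 - 539*I)) = √(-22652 - 539*I)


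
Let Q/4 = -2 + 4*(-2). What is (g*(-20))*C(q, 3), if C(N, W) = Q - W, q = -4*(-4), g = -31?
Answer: -26660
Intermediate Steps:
Q = -40 (Q = 4*(-2 + 4*(-2)) = 4*(-2 - 8) = 4*(-10) = -40)
q = 16
C(N, W) = -40 - W
(g*(-20))*C(q, 3) = (-31*(-20))*(-40 - 1*3) = 620*(-40 - 3) = 620*(-43) = -26660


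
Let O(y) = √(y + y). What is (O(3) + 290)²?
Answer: (290 + √6)² ≈ 85527.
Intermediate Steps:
O(y) = √2*√y (O(y) = √(2*y) = √2*√y)
(O(3) + 290)² = (√2*√3 + 290)² = (√6 + 290)² = (290 + √6)²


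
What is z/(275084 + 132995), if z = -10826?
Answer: -10826/408079 ≈ -0.026529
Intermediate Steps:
z/(275084 + 132995) = -10826/(275084 + 132995) = -10826/408079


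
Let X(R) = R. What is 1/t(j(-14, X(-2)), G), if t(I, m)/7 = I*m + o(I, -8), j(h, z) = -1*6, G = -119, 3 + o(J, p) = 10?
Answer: 1/5047 ≈ 0.00019814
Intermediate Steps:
o(J, p) = 7 (o(J, p) = -3 + 10 = 7)
j(h, z) = -6
t(I, m) = 49 + 7*I*m (t(I, m) = 7*(I*m + 7) = 7*(7 + I*m) = 49 + 7*I*m)
1/t(j(-14, X(-2)), G) = 1/(49 + 7*(-6)*(-119)) = 1/(49 + 4998) = 1/5047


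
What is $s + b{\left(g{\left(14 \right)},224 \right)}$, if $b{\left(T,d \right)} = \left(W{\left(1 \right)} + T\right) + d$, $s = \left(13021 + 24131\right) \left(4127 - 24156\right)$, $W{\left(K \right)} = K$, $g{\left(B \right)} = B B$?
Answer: $-744116987$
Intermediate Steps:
$g{\left(B \right)} = B^{2}$
$s = -744117408$ ($s = 37152 \left(-20029\right) = -744117408$)
$b{\left(T,d \right)} = 1 + T + d$ ($b{\left(T,d \right)} = \left(1 + T\right) + d = 1 + T + d$)
$s + b{\left(g{\left(14 \right)},224 \right)} = -744117408 + \left(1 + 14^{2} + 224\right) = -744117408 + \left(1 + 196 + 224\right) = -744117408 + 421 = -744116987$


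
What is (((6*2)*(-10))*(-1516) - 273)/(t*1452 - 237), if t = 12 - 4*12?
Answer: -60549/17503 ≈ -3.4594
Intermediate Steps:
t = -36 (t = 12 - 48 = -36)
(((6*2)*(-10))*(-1516) - 273)/(t*1452 - 237) = (((6*2)*(-10))*(-1516) - 273)/(-36*1452 - 237) = ((12*(-10))*(-1516) - 273)/(-52272 - 237) = (-120*(-1516) - 273)/(-52509) = (181920 - 273)*(-1/52509) = 181647*(-1/52509) = -60549/17503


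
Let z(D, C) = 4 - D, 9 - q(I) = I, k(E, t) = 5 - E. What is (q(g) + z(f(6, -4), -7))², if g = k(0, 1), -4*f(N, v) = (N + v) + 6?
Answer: 100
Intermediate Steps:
f(N, v) = -3/2 - N/4 - v/4 (f(N, v) = -((N + v) + 6)/4 = -(6 + N + v)/4 = -3/2 - N/4 - v/4)
g = 5 (g = 5 - 1*0 = 5 + 0 = 5)
q(I) = 9 - I
(q(g) + z(f(6, -4), -7))² = ((9 - 1*5) + (4 - (-3/2 - ¼*6 - ¼*(-4))))² = ((9 - 5) + (4 - (-3/2 - 3/2 + 1)))² = (4 + (4 - 1*(-2)))² = (4 + (4 + 2))² = (4 + 6)² = 10² = 100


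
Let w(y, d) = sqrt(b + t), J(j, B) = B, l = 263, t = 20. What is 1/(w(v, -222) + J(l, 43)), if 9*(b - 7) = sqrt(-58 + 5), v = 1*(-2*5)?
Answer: 1/(43 + sqrt(27 + I*sqrt(53)/9)) ≈ 0.020748 - 3.35e-5*I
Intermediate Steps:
v = -10 (v = 1*(-10) = -10)
b = 7 + I*sqrt(53)/9 (b = 7 + sqrt(-58 + 5)/9 = 7 + sqrt(-53)/9 = 7 + (I*sqrt(53))/9 = 7 + I*sqrt(53)/9 ≈ 7.0 + 0.8089*I)
w(y, d) = sqrt(27 + I*sqrt(53)/9) (w(y, d) = sqrt((7 + I*sqrt(53)/9) + 20) = sqrt(27 + I*sqrt(53)/9))
1/(w(v, -222) + J(l, 43)) = 1/(sqrt(243 + I*sqrt(53))/3 + 43) = 1/(43 + sqrt(243 + I*sqrt(53))/3)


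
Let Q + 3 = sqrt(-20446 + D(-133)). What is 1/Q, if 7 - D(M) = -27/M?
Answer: -133/906537 - I*sqrt(40172118)/906537 ≈ -0.00014671 - 0.0069916*I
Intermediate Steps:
D(M) = 7 + 27/M (D(M) = 7 - (-27)/M = 7 + 27/M)
Q = -3 + 3*I*sqrt(40172118)/133 (Q = -3 + sqrt(-20446 + (7 + 27/(-133))) = -3 + sqrt(-20446 + (7 + 27*(-1/133))) = -3 + sqrt(-20446 + (7 - 27/133)) = -3 + sqrt(-20446 + 904/133) = -3 + sqrt(-2718414/133) = -3 + 3*I*sqrt(40172118)/133 ≈ -3.0 + 142.97*I)
1/Q = 1/(-3 + 3*I*sqrt(40172118)/133)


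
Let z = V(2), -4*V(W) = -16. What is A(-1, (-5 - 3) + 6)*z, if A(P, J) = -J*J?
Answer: -16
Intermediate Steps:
V(W) = 4 (V(W) = -1/4*(-16) = 4)
z = 4
A(P, J) = -J**2
A(-1, (-5 - 3) + 6)*z = -((-5 - 3) + 6)**2*4 = -(-8 + 6)**2*4 = -1*(-2)**2*4 = -1*4*4 = -4*4 = -16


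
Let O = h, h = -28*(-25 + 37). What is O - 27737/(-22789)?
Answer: -7629367/22789 ≈ -334.78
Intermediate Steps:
h = -336 (h = -28*12 = -336)
O = -336
O - 27737/(-22789) = -336 - 27737/(-22789) = -336 - 27737*(-1)/22789 = -336 - 1*(-27737/22789) = -336 + 27737/22789 = -7629367/22789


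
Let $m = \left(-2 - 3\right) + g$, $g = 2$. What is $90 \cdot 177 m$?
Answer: $-47790$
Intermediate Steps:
$m = -3$ ($m = \left(-2 - 3\right) + 2 = -5 + 2 = -3$)
$90 \cdot 177 m = 90 \cdot 177 \left(-3\right) = 15930 \left(-3\right) = -47790$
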